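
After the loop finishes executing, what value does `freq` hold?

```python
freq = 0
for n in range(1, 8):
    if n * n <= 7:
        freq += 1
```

Let's trace through this code step by step.

Initialize: freq = 0
Entering loop: for n in range(1, 8):
After iteration 1: n = 1, freq = 1
After iteration 2: n = 2, freq = 2
After iteration 3: n = 3, freq = 2
After iteration 4: n = 4, freq = 2
After iteration 5: n = 5, freq = 2
After iteration 6: n = 6, freq = 2
After iteration 7: n = 7, freq = 2
Loop ends.

Final answer: 2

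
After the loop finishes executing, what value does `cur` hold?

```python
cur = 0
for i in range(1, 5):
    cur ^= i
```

Let's trace through this code step by step.

Initialize: cur = 0
Entering loop: for i in range(1, 5):
After iteration 1: i = 1, cur = 1
After iteration 2: i = 2, cur = 3
After iteration 3: i = 3, cur = 0
After iteration 4: i = 4, cur = 4
Loop ends.

Final answer: 4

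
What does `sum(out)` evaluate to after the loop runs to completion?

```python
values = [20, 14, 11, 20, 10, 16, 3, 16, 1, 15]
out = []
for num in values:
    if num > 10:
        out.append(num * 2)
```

Let's trace through this code step by step.

Initialize: values = [20, 14, 11, 20, 10, 16, 3, 16, 1, 15]
Initialize: out = []
Entering loop: for num in values:
After iteration 1: num = 20, out = [40]
After iteration 2: num = 14, out = [40, 28]
After iteration 3: num = 11, out = [40, 28, 22]
After iteration 4: num = 20, out = [40, 28, 22, 40]
After iteration 5: num = 10, out = [40, 28, 22, 40]
After iteration 6: num = 16, out = [40, 28, 22, 40, 32]
After iteration 7: num = 3, out = [40, 28, 22, 40, 32]
After iteration 8: num = 16, out = [40, 28, 22, 40, 32, 32]
After iteration 9: num = 1, out = [40, 28, 22, 40, 32, 32]
After iteration 10: num = 15, out = [40, 28, 22, 40, 32, 32, 30]
Loop ends.
sum(out) = 224

Final answer: 224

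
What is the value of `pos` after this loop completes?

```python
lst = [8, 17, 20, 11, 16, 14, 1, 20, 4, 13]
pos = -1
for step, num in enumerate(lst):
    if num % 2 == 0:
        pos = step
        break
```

Let's trace through this code step by step.

Initialize: lst = [8, 17, 20, 11, 16, 14, 1, 20, 4, 13]
Initialize: pos = -1
Entering loop: for step, num in enumerate(lst):
After iteration 1: step = 0, num = 8, pos = 0
Loop ends.

Final answer: 0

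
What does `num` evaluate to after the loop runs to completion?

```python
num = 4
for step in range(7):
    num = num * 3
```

Let's trace through this code step by step.

Initialize: num = 4
Entering loop: for step in range(7):
After iteration 1: step = 0, num = 12
After iteration 2: step = 1, num = 36
After iteration 3: step = 2, num = 108
After iteration 4: step = 3, num = 324
After iteration 5: step = 4, num = 972
After iteration 6: step = 5, num = 2916
After iteration 7: step = 6, num = 8748
Loop ends.

Final answer: 8748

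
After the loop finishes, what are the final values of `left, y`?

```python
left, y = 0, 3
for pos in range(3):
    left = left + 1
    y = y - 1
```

Let's trace through this code step by step.

Initialize: left = 0
Initialize: y = 3
Entering loop: for pos in range(3):
After iteration 1: pos = 0, left = 1, y = 2
After iteration 2: pos = 1, left = 2, y = 1
After iteration 3: pos = 2, left = 3, y = 0
Loop ends.

Final answer: 3, 0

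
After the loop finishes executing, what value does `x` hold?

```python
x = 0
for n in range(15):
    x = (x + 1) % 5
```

Let's trace through this code step by step.

Initialize: x = 0
Entering loop: for n in range(15):
After iteration 1: n = 0, x = 1
After iteration 2: n = 1, x = 2
After iteration 3: n = 2, x = 3
After iteration 4: n = 3, x = 4
After iteration 5: n = 4, x = 0
After iteration 6: n = 5, x = 1
After iteration 7: n = 6, x = 2
After iteration 8: n = 7, x = 3
After iteration 9: n = 8, x = 4
After iteration 10: n = 9, x = 0
After iteration 11: n = 10, x = 1
After iteration 12: n = 11, x = 2
After iteration 13: n = 12, x = 3
After iteration 14: n = 13, x = 4
After iteration 15: n = 14, x = 0
Loop ends.

Final answer: 0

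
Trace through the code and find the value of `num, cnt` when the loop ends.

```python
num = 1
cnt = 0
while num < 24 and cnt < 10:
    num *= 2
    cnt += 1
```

Let's trace through this code step by step.

Initialize: num = 1
Initialize: cnt = 0
Entering loop: while num < 24 and cnt < 10:
After iteration 1: num = 2, cnt = 1
After iteration 2: num = 4, cnt = 2
After iteration 3: num = 8, cnt = 3
After iteration 4: num = 16, cnt = 4
After iteration 5: num = 32, cnt = 5
Loop ends.

Final answer: 32, 5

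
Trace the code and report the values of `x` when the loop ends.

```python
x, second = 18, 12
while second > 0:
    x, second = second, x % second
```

Let's trace through this code step by step.

Initialize: x = 18
Initialize: second = 12
Entering loop: while second > 0:
After iteration 1: x = 12, second = 6
After iteration 2: x = 6, second = 0
Loop ends.

Final answer: 6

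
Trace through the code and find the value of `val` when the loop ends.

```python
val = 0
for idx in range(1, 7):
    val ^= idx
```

Let's trace through this code step by step.

Initialize: val = 0
Entering loop: for idx in range(1, 7):
After iteration 1: idx = 1, val = 1
After iteration 2: idx = 2, val = 3
After iteration 3: idx = 3, val = 0
After iteration 4: idx = 4, val = 4
After iteration 5: idx = 5, val = 1
After iteration 6: idx = 6, val = 7
Loop ends.

Final answer: 7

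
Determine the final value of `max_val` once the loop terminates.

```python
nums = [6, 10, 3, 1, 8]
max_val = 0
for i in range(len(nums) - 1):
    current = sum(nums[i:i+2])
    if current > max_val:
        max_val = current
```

Let's trace through this code step by step.

Initialize: nums = [6, 10, 3, 1, 8]
Initialize: max_val = 0
Entering loop: for i in range(len(nums) - 1):
After iteration 1: i = 0, max_val = 16, current = 16
After iteration 2: i = 1, max_val = 16, current = 13
After iteration 3: i = 2, max_val = 16, current = 4
After iteration 4: i = 3, max_val = 16, current = 9
Loop ends.

Final answer: 16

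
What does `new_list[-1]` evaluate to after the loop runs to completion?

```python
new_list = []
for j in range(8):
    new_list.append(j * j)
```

Let's trace through this code step by step.

Initialize: new_list = []
Entering loop: for j in range(8):
After iteration 1: j = 0, new_list = [0]
After iteration 2: j = 1, new_list = [0, 1]
After iteration 3: j = 2, new_list = [0, 1, 4]
After iteration 4: j = 3, new_list = [0, 1, 4, 9]
After iteration 5: j = 4, new_list = [0, 1, 4, 9, 16]
After iteration 6: j = 5, new_list = [0, 1, 4, 9, 16, 25]
After iteration 7: j = 6, new_list = [0, 1, 4, 9, 16, 25, 36]
After iteration 8: j = 7, new_list = [0, 1, 4, 9, 16, 25, 36, 49]
Loop ends.
new_list[-1] = 49

Final answer: 49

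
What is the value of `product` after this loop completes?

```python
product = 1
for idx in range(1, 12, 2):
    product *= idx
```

Let's trace through this code step by step.

Initialize: product = 1
Entering loop: for idx in range(1, 12, 2):
After iteration 1: idx = 1, product = 1
After iteration 2: idx = 3, product = 3
After iteration 3: idx = 5, product = 15
After iteration 4: idx = 7, product = 105
After iteration 5: idx = 9, product = 945
After iteration 6: idx = 11, product = 10395
Loop ends.

Final answer: 10395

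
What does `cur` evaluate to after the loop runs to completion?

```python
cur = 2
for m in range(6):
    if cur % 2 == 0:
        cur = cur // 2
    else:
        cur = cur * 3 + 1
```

Let's trace through this code step by step.

Initialize: cur = 2
Entering loop: for m in range(6):
After iteration 1: m = 0, cur = 1
After iteration 2: m = 1, cur = 4
After iteration 3: m = 2, cur = 2
After iteration 4: m = 3, cur = 1
After iteration 5: m = 4, cur = 4
After iteration 6: m = 5, cur = 2
Loop ends.

Final answer: 2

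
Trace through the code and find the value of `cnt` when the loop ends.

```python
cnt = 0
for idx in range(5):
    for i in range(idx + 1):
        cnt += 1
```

Let's trace through this code step by step.

Initialize: cnt = 0
Entering loop: for idx in range(5):
After iteration 1: idx = 0, cnt = 1, i = 0
After iteration 2: idx = 1, cnt = 3, i = 1
After iteration 3: idx = 2, cnt = 6, i = 2
After iteration 4: idx = 3, cnt = 10, i = 3
After iteration 5: idx = 4, cnt = 15, i = 4
Loop ends.

Final answer: 15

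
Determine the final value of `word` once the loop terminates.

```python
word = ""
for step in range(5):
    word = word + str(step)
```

Let's trace through this code step by step.

Initialize: word = ''
Entering loop: for step in range(5):
After iteration 1: step = 0, word = '0'
After iteration 2: step = 1, word = '01'
After iteration 3: step = 2, word = '012'
After iteration 4: step = 3, word = '0123'
After iteration 5: step = 4, word = '01234'
Loop ends.

Final answer: '01234'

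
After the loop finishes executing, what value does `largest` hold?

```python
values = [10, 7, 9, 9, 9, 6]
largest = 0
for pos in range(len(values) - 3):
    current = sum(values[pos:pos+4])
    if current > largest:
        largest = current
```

Let's trace through this code step by step.

Initialize: values = [10, 7, 9, 9, 9, 6]
Initialize: largest = 0
Entering loop: for pos in range(len(values) - 3):
After iteration 1: pos = 0, largest = 35, current = 35
After iteration 2: pos = 1, largest = 35, current = 34
After iteration 3: pos = 2, largest = 35, current = 33
Loop ends.

Final answer: 35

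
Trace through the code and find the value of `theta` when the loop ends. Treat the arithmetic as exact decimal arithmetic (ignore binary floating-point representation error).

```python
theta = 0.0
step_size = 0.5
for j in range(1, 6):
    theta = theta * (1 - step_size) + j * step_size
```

Let's trace through this code step by step.

Initialize: theta = 0.0
Initialize: step_size = 0.5
Entering loop: for j in range(1, 6):
After iteration 1: j = 1, theta = 0.5
After iteration 2: j = 2, theta = 1.25
After iteration 3: j = 3, theta = 2.125
After iteration 4: j = 4, theta = 3.0625
After iteration 5: j = 5, theta = 4.03125
Loop ends.

Final answer: 4.03125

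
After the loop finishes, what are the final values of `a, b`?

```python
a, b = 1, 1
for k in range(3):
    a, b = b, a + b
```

Let's trace through this code step by step.

Initialize: a = 1
Initialize: b = 1
Entering loop: for k in range(3):
After iteration 1: k = 0, a = 1, b = 2
After iteration 2: k = 1, a = 2, b = 3
After iteration 3: k = 2, a = 3, b = 5
Loop ends.

Final answer: 3, 5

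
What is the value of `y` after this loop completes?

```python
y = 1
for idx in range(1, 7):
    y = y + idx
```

Let's trace through this code step by step.

Initialize: y = 1
Entering loop: for idx in range(1, 7):
After iteration 1: idx = 1, y = 2
After iteration 2: idx = 2, y = 4
After iteration 3: idx = 3, y = 7
After iteration 4: idx = 4, y = 11
After iteration 5: idx = 5, y = 16
After iteration 6: idx = 6, y = 22
Loop ends.

Final answer: 22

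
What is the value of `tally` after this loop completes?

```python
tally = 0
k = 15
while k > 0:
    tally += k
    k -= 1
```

Let's trace through this code step by step.

Initialize: tally = 0
Initialize: k = 15
Entering loop: while k > 0:
After iteration 1: tally = 15, k = 14
After iteration 2: tally = 29, k = 13
After iteration 3: tally = 42, k = 12
After iteration 4: tally = 54, k = 11
After iteration 5: tally = 65, k = 10
After iteration 6: tally = 75, k = 9
After iteration 7: tally = 84, k = 8
After iteration 8: tally = 92, k = 7
After iteration 9: tally = 99, k = 6
After iteration 10: tally = 105, k = 5
After iteration 11: tally = 110, k = 4
After iteration 12: tally = 114, k = 3
After iteration 13: tally = 117, k = 2
After iteration 14: tally = 119, k = 1
After iteration 15: tally = 120, k = 0
Loop ends.

Final answer: 120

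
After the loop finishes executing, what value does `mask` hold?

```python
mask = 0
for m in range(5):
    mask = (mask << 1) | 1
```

Let's trace through this code step by step.

Initialize: mask = 0
Entering loop: for m in range(5):
After iteration 1: m = 0, mask = 1
After iteration 2: m = 1, mask = 3
After iteration 3: m = 2, mask = 7
After iteration 4: m = 3, mask = 15
After iteration 5: m = 4, mask = 31
Loop ends.

Final answer: 31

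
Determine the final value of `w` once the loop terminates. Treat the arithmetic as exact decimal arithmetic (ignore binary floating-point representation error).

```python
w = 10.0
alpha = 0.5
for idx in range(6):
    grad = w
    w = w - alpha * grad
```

Let's trace through this code step by step.

Initialize: w = 10.0
Initialize: alpha = 0.5
Entering loop: for idx in range(6):
After iteration 1: idx = 0, w = 5.0, grad = 10.0
After iteration 2: idx = 1, w = 2.5, grad = 5.0
After iteration 3: idx = 2, w = 1.25, grad = 2.5
After iteration 4: idx = 3, w = 0.625, grad = 1.25
After iteration 5: idx = 4, w = 0.3125, grad = 0.625
After iteration 6: idx = 5, w = 0.15625, grad = 0.3125
Loop ends.

Final answer: 0.15625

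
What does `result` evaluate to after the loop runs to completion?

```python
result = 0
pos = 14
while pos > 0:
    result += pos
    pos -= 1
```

Let's trace through this code step by step.

Initialize: result = 0
Initialize: pos = 14
Entering loop: while pos > 0:
After iteration 1: result = 14, pos = 13
After iteration 2: result = 27, pos = 12
After iteration 3: result = 39, pos = 11
After iteration 4: result = 50, pos = 10
After iteration 5: result = 60, pos = 9
After iteration 6: result = 69, pos = 8
After iteration 7: result = 77, pos = 7
After iteration 8: result = 84, pos = 6
After iteration 9: result = 90, pos = 5
After iteration 10: result = 95, pos = 4
After iteration 11: result = 99, pos = 3
After iteration 12: result = 102, pos = 2
After iteration 13: result = 104, pos = 1
After iteration 14: result = 105, pos = 0
Loop ends.

Final answer: 105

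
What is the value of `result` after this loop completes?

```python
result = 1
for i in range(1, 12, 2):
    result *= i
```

Let's trace through this code step by step.

Initialize: result = 1
Entering loop: for i in range(1, 12, 2):
After iteration 1: i = 1, result = 1
After iteration 2: i = 3, result = 3
After iteration 3: i = 5, result = 15
After iteration 4: i = 7, result = 105
After iteration 5: i = 9, result = 945
After iteration 6: i = 11, result = 10395
Loop ends.

Final answer: 10395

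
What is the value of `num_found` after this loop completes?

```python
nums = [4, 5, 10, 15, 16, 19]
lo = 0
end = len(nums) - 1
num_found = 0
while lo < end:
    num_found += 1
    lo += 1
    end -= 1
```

Let's trace through this code step by step.

Initialize: nums = [4, 5, 10, 15, 16, 19]
Initialize: lo = 0
Initialize: end = 5
Initialize: num_found = 0
Entering loop: while lo < end:
After iteration 1: lo = 1, end = 4, num_found = 1
After iteration 2: lo = 2, end = 3, num_found = 2
After iteration 3: lo = 3, end = 2, num_found = 3
Loop ends.

Final answer: 3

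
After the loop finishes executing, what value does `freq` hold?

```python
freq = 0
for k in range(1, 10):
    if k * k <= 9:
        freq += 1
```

Let's trace through this code step by step.

Initialize: freq = 0
Entering loop: for k in range(1, 10):
After iteration 1: k = 1, freq = 1
After iteration 2: k = 2, freq = 2
After iteration 3: k = 3, freq = 3
After iteration 4: k = 4, freq = 3
After iteration 5: k = 5, freq = 3
After iteration 6: k = 6, freq = 3
After iteration 7: k = 7, freq = 3
After iteration 8: k = 8, freq = 3
After iteration 9: k = 9, freq = 3
Loop ends.

Final answer: 3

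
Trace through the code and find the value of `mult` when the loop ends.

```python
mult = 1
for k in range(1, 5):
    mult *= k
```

Let's trace through this code step by step.

Initialize: mult = 1
Entering loop: for k in range(1, 5):
After iteration 1: k = 1, mult = 1
After iteration 2: k = 2, mult = 2
After iteration 3: k = 3, mult = 6
After iteration 4: k = 4, mult = 24
Loop ends.

Final answer: 24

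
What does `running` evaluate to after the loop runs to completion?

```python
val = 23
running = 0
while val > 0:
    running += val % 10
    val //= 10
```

Let's trace through this code step by step.

Initialize: val = 23
Initialize: running = 0
Entering loop: while val > 0:
After iteration 1: val = 2, running = 3
After iteration 2: val = 0, running = 5
Loop ends.

Final answer: 5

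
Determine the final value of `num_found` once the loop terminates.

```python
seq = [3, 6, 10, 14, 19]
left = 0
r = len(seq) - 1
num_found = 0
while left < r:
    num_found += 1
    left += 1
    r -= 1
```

Let's trace through this code step by step.

Initialize: seq = [3, 6, 10, 14, 19]
Initialize: left = 0
Initialize: r = 4
Initialize: num_found = 0
Entering loop: while left < r:
After iteration 1: left = 1, r = 3, num_found = 1
After iteration 2: left = 2, r = 2, num_found = 2
Loop ends.

Final answer: 2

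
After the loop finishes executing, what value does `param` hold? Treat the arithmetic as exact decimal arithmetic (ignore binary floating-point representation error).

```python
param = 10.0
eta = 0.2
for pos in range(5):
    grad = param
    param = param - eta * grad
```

Let's trace through this code step by step.

Initialize: param = 10.0
Initialize: eta = 0.2
Entering loop: for pos in range(5):
After iteration 1: pos = 0, param = 8.0, grad = 10.0
After iteration 2: pos = 1, param = 6.4, grad = 8.0
After iteration 3: pos = 2, param = 5.12, grad = 6.4
After iteration 4: pos = 3, param = 4.096, grad = 5.12
After iteration 5: pos = 4, param = 3.2768, grad = 4.096
Loop ends.

Final answer: 3.2768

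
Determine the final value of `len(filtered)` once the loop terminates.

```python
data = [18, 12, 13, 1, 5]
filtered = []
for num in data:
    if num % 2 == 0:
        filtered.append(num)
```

Let's trace through this code step by step.

Initialize: data = [18, 12, 13, 1, 5]
Initialize: filtered = []
Entering loop: for num in data:
After iteration 1: num = 18, filtered = [18]
After iteration 2: num = 12, filtered = [18, 12]
After iteration 3: num = 13, filtered = [18, 12]
After iteration 4: num = 1, filtered = [18, 12]
After iteration 5: num = 5, filtered = [18, 12]
Loop ends.
len(filtered) = 2

Final answer: 2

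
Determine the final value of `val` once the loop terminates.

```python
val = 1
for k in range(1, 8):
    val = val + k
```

Let's trace through this code step by step.

Initialize: val = 1
Entering loop: for k in range(1, 8):
After iteration 1: k = 1, val = 2
After iteration 2: k = 2, val = 4
After iteration 3: k = 3, val = 7
After iteration 4: k = 4, val = 11
After iteration 5: k = 5, val = 16
After iteration 6: k = 6, val = 22
After iteration 7: k = 7, val = 29
Loop ends.

Final answer: 29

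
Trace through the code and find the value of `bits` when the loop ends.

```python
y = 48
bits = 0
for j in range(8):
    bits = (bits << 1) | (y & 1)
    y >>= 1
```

Let's trace through this code step by step.

Initialize: y = 48
Initialize: bits = 0
Entering loop: for j in range(8):
After iteration 1: j = 0, y = 24, bits = 0
After iteration 2: j = 1, y = 12, bits = 0
After iteration 3: j = 2, y = 6, bits = 0
After iteration 4: j = 3, y = 3, bits = 0
After iteration 5: j = 4, y = 1, bits = 1
After iteration 6: j = 5, y = 0, bits = 3
After iteration 7: j = 6, y = 0, bits = 6
After iteration 8: j = 7, y = 0, bits = 12
Loop ends.

Final answer: 12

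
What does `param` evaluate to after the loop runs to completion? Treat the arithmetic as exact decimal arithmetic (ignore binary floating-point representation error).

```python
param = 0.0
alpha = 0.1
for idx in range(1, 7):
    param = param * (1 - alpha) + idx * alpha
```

Let's trace through this code step by step.

Initialize: param = 0.0
Initialize: alpha = 0.1
Entering loop: for idx in range(1, 7):
After iteration 1: idx = 1, param = 0.1
After iteration 2: idx = 2, param = 0.29
After iteration 3: idx = 3, param = 0.561
After iteration 4: idx = 4, param = 0.9049
After iteration 5: idx = 5, param = 1.31441
After iteration 6: idx = 6, param = 1.782969
Loop ends.

Final answer: 1.782969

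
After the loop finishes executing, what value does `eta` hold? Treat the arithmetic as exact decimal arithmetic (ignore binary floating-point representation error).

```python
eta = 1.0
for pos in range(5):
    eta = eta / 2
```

Let's trace through this code step by step.

Initialize: eta = 1.0
Entering loop: for pos in range(5):
After iteration 1: pos = 0, eta = 0.5
After iteration 2: pos = 1, eta = 0.25
After iteration 3: pos = 2, eta = 0.125
After iteration 4: pos = 3, eta = 0.0625
After iteration 5: pos = 4, eta = 0.03125
Loop ends.

Final answer: 0.03125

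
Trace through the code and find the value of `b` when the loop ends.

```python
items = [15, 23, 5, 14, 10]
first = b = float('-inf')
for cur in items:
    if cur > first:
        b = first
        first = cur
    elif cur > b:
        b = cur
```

Let's trace through this code step by step.

Initialize: items = [15, 23, 5, 14, 10]
Initialize: first = -inf
Initialize: b = -inf
Entering loop: for cur in items:
After iteration 1: cur = 15, first = 15, b = -inf
After iteration 2: cur = 23, first = 23, b = 15
After iteration 3: cur = 5, first = 23, b = 15
After iteration 4: cur = 14, first = 23, b = 15
After iteration 5: cur = 10, first = 23, b = 15
Loop ends.

Final answer: 15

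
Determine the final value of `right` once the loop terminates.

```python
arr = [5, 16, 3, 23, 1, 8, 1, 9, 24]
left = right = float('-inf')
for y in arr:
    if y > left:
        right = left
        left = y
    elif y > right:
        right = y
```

Let's trace through this code step by step.

Initialize: arr = [5, 16, 3, 23, 1, 8, 1, 9, 24]
Initialize: left = -inf
Initialize: right = -inf
Entering loop: for y in arr:
After iteration 1: y = 5, left = 5, right = -inf
After iteration 2: y = 16, left = 16, right = 5
After iteration 3: y = 3, left = 16, right = 5
After iteration 4: y = 23, left = 23, right = 16
After iteration 5: y = 1, left = 23, right = 16
After iteration 6: y = 8, left = 23, right = 16
After iteration 7: y = 1, left = 23, right = 16
After iteration 8: y = 9, left = 23, right = 16
After iteration 9: y = 24, left = 24, right = 23
Loop ends.

Final answer: 23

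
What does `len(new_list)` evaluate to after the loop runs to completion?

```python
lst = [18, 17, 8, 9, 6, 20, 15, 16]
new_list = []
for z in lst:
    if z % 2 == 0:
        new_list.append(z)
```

Let's trace through this code step by step.

Initialize: lst = [18, 17, 8, 9, 6, 20, 15, 16]
Initialize: new_list = []
Entering loop: for z in lst:
After iteration 1: z = 18, new_list = [18]
After iteration 2: z = 17, new_list = [18]
After iteration 3: z = 8, new_list = [18, 8]
After iteration 4: z = 9, new_list = [18, 8]
After iteration 5: z = 6, new_list = [18, 8, 6]
After iteration 6: z = 20, new_list = [18, 8, 6, 20]
After iteration 7: z = 15, new_list = [18, 8, 6, 20]
After iteration 8: z = 16, new_list = [18, 8, 6, 20, 16]
Loop ends.
len(new_list) = 5

Final answer: 5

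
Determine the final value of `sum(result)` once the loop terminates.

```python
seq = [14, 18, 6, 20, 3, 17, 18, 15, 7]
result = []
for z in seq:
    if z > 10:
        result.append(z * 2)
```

Let's trace through this code step by step.

Initialize: seq = [14, 18, 6, 20, 3, 17, 18, 15, 7]
Initialize: result = []
Entering loop: for z in seq:
After iteration 1: z = 14, result = [28]
After iteration 2: z = 18, result = [28, 36]
After iteration 3: z = 6, result = [28, 36]
After iteration 4: z = 20, result = [28, 36, 40]
After iteration 5: z = 3, result = [28, 36, 40]
After iteration 6: z = 17, result = [28, 36, 40, 34]
After iteration 7: z = 18, result = [28, 36, 40, 34, 36]
After iteration 8: z = 15, result = [28, 36, 40, 34, 36, 30]
After iteration 9: z = 7, result = [28, 36, 40, 34, 36, 30]
Loop ends.
sum(result) = 204

Final answer: 204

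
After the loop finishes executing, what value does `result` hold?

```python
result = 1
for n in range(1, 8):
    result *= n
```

Let's trace through this code step by step.

Initialize: result = 1
Entering loop: for n in range(1, 8):
After iteration 1: n = 1, result = 1
After iteration 2: n = 2, result = 2
After iteration 3: n = 3, result = 6
After iteration 4: n = 4, result = 24
After iteration 5: n = 5, result = 120
After iteration 6: n = 6, result = 720
After iteration 7: n = 7, result = 5040
Loop ends.

Final answer: 5040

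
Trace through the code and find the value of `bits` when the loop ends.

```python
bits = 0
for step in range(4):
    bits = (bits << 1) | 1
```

Let's trace through this code step by step.

Initialize: bits = 0
Entering loop: for step in range(4):
After iteration 1: step = 0, bits = 1
After iteration 2: step = 1, bits = 3
After iteration 3: step = 2, bits = 7
After iteration 4: step = 3, bits = 15
Loop ends.

Final answer: 15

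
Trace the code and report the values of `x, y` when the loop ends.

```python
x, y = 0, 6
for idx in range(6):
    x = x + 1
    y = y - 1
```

Let's trace through this code step by step.

Initialize: x = 0
Initialize: y = 6
Entering loop: for idx in range(6):
After iteration 1: idx = 0, x = 1, y = 5
After iteration 2: idx = 1, x = 2, y = 4
After iteration 3: idx = 2, x = 3, y = 3
After iteration 4: idx = 3, x = 4, y = 2
After iteration 5: idx = 4, x = 5, y = 1
After iteration 6: idx = 5, x = 6, y = 0
Loop ends.

Final answer: 6, 0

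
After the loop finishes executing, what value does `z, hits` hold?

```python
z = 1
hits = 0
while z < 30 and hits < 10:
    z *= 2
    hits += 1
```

Let's trace through this code step by step.

Initialize: z = 1
Initialize: hits = 0
Entering loop: while z < 30 and hits < 10:
After iteration 1: z = 2, hits = 1
After iteration 2: z = 4, hits = 2
After iteration 3: z = 8, hits = 3
After iteration 4: z = 16, hits = 4
After iteration 5: z = 32, hits = 5
Loop ends.

Final answer: 32, 5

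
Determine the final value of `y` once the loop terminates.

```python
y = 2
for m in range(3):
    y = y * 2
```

Let's trace through this code step by step.

Initialize: y = 2
Entering loop: for m in range(3):
After iteration 1: m = 0, y = 4
After iteration 2: m = 1, y = 8
After iteration 3: m = 2, y = 16
Loop ends.

Final answer: 16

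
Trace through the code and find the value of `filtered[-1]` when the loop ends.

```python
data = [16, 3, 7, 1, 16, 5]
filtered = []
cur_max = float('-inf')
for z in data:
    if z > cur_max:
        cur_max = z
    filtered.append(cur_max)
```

Let's trace through this code step by step.

Initialize: data = [16, 3, 7, 1, 16, 5]
Initialize: filtered = []
Initialize: cur_max = -inf
Entering loop: for z in data:
After iteration 1: z = 16, filtered = [16], cur_max = 16
After iteration 2: z = 3, filtered = [16, 16], cur_max = 16
After iteration 3: z = 7, filtered = [16, 16, 16], cur_max = 16
After iteration 4: z = 1, filtered = [16, 16, 16, 16], cur_max = 16
After iteration 5: z = 16, filtered = [16, 16, 16, 16, 16], cur_max = 16
After iteration 6: z = 5, filtered = [16, 16, 16, 16, 16, 16], cur_max = 16
Loop ends.
filtered[-1] = 16

Final answer: 16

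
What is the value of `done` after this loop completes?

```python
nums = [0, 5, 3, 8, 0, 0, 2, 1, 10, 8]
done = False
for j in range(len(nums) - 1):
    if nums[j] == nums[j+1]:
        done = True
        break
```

Let's trace through this code step by step.

Initialize: nums = [0, 5, 3, 8, 0, 0, 2, 1, 10, 8]
Initialize: done = False
Entering loop: for j in range(len(nums) - 1):
After iteration 1: j = 0, done = False
After iteration 2: j = 1, done = False
After iteration 3: j = 2, done = False
After iteration 4: j = 3, done = False
After iteration 5: j = 4, done = True
Loop ends.

Final answer: True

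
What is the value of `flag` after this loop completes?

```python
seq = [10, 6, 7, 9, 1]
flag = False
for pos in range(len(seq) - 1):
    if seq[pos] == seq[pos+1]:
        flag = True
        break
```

Let's trace through this code step by step.

Initialize: seq = [10, 6, 7, 9, 1]
Initialize: flag = False
Entering loop: for pos in range(len(seq) - 1):
After iteration 1: pos = 0, flag = False
After iteration 2: pos = 1, flag = False
After iteration 3: pos = 2, flag = False
After iteration 4: pos = 3, flag = False
Loop ends.

Final answer: False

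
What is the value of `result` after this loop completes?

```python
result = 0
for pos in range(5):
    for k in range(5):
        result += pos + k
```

Let's trace through this code step by step.

Initialize: result = 0
Entering loop: for pos in range(5):
After iteration 1: pos = 0, result = 10
After iteration 2: pos = 1, result = 25
After iteration 3: pos = 2, result = 45
After iteration 4: pos = 3, result = 70
After iteration 5: pos = 4, result = 100
Loop ends.

Final answer: 100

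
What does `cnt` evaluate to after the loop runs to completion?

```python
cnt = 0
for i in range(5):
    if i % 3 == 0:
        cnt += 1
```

Let's trace through this code step by step.

Initialize: cnt = 0
Entering loop: for i in range(5):
After iteration 1: i = 0, cnt = 1
After iteration 2: i = 1, cnt = 1
After iteration 3: i = 2, cnt = 1
After iteration 4: i = 3, cnt = 2
After iteration 5: i = 4, cnt = 2
Loop ends.

Final answer: 2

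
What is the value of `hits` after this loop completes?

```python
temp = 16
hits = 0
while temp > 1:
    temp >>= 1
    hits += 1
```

Let's trace through this code step by step.

Initialize: temp = 16
Initialize: hits = 0
Entering loop: while temp > 1:
After iteration 1: temp = 8, hits = 1
After iteration 2: temp = 4, hits = 2
After iteration 3: temp = 2, hits = 3
After iteration 4: temp = 1, hits = 4
Loop ends.

Final answer: 4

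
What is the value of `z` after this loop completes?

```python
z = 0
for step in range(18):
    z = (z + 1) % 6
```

Let's trace through this code step by step.

Initialize: z = 0
Entering loop: for step in range(18):
After iteration 1: step = 0, z = 1
After iteration 2: step = 1, z = 2
After iteration 3: step = 2, z = 3
After iteration 4: step = 3, z = 4
After iteration 5: step = 4, z = 5
After iteration 6: step = 5, z = 0
After iteration 7: step = 6, z = 1
After iteration 8: step = 7, z = 2
After iteration 9: step = 8, z = 3
After iteration 10: step = 9, z = 4
After iteration 11: step = 10, z = 5
After iteration 12: step = 11, z = 0
After iteration 13: step = 12, z = 1
After iteration 14: step = 13, z = 2
After iteration 15: step = 14, z = 3
After iteration 16: step = 15, z = 4
After iteration 17: step = 16, z = 5
After iteration 18: step = 17, z = 0
Loop ends.

Final answer: 0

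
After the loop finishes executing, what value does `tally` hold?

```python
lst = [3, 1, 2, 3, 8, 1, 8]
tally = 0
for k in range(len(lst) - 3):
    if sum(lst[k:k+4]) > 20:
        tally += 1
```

Let's trace through this code step by step.

Initialize: lst = [3, 1, 2, 3, 8, 1, 8]
Initialize: tally = 0
Entering loop: for k in range(len(lst) - 3):
After iteration 1: k = 0, tally = 0
After iteration 2: k = 1, tally = 0
After iteration 3: k = 2, tally = 0
After iteration 4: k = 3, tally = 0
Loop ends.

Final answer: 0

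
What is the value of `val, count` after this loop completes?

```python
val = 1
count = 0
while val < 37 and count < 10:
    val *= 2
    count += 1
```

Let's trace through this code step by step.

Initialize: val = 1
Initialize: count = 0
Entering loop: while val < 37 and count < 10:
After iteration 1: val = 2, count = 1
After iteration 2: val = 4, count = 2
After iteration 3: val = 8, count = 3
After iteration 4: val = 16, count = 4
After iteration 5: val = 32, count = 5
After iteration 6: val = 64, count = 6
Loop ends.

Final answer: 64, 6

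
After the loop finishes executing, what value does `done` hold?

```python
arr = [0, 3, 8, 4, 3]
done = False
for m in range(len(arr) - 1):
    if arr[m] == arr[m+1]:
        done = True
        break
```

Let's trace through this code step by step.

Initialize: arr = [0, 3, 8, 4, 3]
Initialize: done = False
Entering loop: for m in range(len(arr) - 1):
After iteration 1: m = 0, done = False
After iteration 2: m = 1, done = False
After iteration 3: m = 2, done = False
After iteration 4: m = 3, done = False
Loop ends.

Final answer: False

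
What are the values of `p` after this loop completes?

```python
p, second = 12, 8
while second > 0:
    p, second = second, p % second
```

Let's trace through this code step by step.

Initialize: p = 12
Initialize: second = 8
Entering loop: while second > 0:
After iteration 1: p = 8, second = 4
After iteration 2: p = 4, second = 0
Loop ends.

Final answer: 4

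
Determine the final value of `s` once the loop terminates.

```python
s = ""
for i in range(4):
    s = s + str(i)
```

Let's trace through this code step by step.

Initialize: s = ''
Entering loop: for i in range(4):
After iteration 1: i = 0, s = '0'
After iteration 2: i = 1, s = '01'
After iteration 3: i = 2, s = '012'
After iteration 4: i = 3, s = '0123'
Loop ends.

Final answer: '0123'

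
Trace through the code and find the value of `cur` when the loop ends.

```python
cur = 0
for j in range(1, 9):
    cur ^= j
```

Let's trace through this code step by step.

Initialize: cur = 0
Entering loop: for j in range(1, 9):
After iteration 1: j = 1, cur = 1
After iteration 2: j = 2, cur = 3
After iteration 3: j = 3, cur = 0
After iteration 4: j = 4, cur = 4
After iteration 5: j = 5, cur = 1
After iteration 6: j = 6, cur = 7
After iteration 7: j = 7, cur = 0
After iteration 8: j = 8, cur = 8
Loop ends.

Final answer: 8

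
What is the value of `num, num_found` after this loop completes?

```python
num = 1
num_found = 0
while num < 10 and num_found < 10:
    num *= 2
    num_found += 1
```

Let's trace through this code step by step.

Initialize: num = 1
Initialize: num_found = 0
Entering loop: while num < 10 and num_found < 10:
After iteration 1: num = 2, num_found = 1
After iteration 2: num = 4, num_found = 2
After iteration 3: num = 8, num_found = 3
After iteration 4: num = 16, num_found = 4
Loop ends.

Final answer: 16, 4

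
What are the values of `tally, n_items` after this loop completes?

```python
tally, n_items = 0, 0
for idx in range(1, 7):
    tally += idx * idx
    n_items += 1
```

Let's trace through this code step by step.

Initialize: tally = 0
Initialize: n_items = 0
Entering loop: for idx in range(1, 7):
After iteration 1: idx = 1, tally = 1, n_items = 1
After iteration 2: idx = 2, tally = 5, n_items = 2
After iteration 3: idx = 3, tally = 14, n_items = 3
After iteration 4: idx = 4, tally = 30, n_items = 4
After iteration 5: idx = 5, tally = 55, n_items = 5
After iteration 6: idx = 6, tally = 91, n_items = 6
Loop ends.

Final answer: 91, 6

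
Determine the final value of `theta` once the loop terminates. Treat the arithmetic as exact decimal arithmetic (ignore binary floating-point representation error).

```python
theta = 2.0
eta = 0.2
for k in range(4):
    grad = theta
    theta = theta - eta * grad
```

Let's trace through this code step by step.

Initialize: theta = 2.0
Initialize: eta = 0.2
Entering loop: for k in range(4):
After iteration 1: k = 0, theta = 1.6, grad = 2.0
After iteration 2: k = 1, theta = 1.28, grad = 1.6
After iteration 3: k = 2, theta = 1.024, grad = 1.28
After iteration 4: k = 3, theta = 0.8192, grad = 1.024
Loop ends.

Final answer: 0.8192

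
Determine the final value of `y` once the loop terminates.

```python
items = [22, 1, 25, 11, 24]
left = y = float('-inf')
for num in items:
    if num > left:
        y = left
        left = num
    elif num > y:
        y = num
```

Let's trace through this code step by step.

Initialize: items = [22, 1, 25, 11, 24]
Initialize: left = -inf
Initialize: y = -inf
Entering loop: for num in items:
After iteration 1: num = 22, left = 22, y = -inf
After iteration 2: num = 1, left = 22, y = 1
After iteration 3: num = 25, left = 25, y = 22
After iteration 4: num = 11, left = 25, y = 22
After iteration 5: num = 24, left = 25, y = 24
Loop ends.

Final answer: 24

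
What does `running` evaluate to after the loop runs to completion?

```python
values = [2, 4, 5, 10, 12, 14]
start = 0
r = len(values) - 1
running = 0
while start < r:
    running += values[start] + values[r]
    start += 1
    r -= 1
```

Let's trace through this code step by step.

Initialize: values = [2, 4, 5, 10, 12, 14]
Initialize: start = 0
Initialize: r = 5
Initialize: running = 0
Entering loop: while start < r:
After iteration 1: start = 1, r = 4, running = 16
After iteration 2: start = 2, r = 3, running = 32
After iteration 3: start = 3, r = 2, running = 47
Loop ends.

Final answer: 47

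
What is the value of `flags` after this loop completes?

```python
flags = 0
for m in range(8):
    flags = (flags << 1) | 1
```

Let's trace through this code step by step.

Initialize: flags = 0
Entering loop: for m in range(8):
After iteration 1: m = 0, flags = 1
After iteration 2: m = 1, flags = 3
After iteration 3: m = 2, flags = 7
After iteration 4: m = 3, flags = 15
After iteration 5: m = 4, flags = 31
After iteration 6: m = 5, flags = 63
After iteration 7: m = 6, flags = 127
After iteration 8: m = 7, flags = 255
Loop ends.

Final answer: 255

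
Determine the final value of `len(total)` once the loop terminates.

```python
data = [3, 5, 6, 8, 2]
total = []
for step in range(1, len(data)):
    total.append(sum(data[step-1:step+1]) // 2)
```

Let's trace through this code step by step.

Initialize: data = [3, 5, 6, 8, 2]
Initialize: total = []
Entering loop: for step in range(1, len(data)):
After iteration 1: step = 1, total = [4]
After iteration 2: step = 2, total = [4, 5]
After iteration 3: step = 3, total = [4, 5, 7]
After iteration 4: step = 4, total = [4, 5, 7, 5]
Loop ends.
len(total) = 4

Final answer: 4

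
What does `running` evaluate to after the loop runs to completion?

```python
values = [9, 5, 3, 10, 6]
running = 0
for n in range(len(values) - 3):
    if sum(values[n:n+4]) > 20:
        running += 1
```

Let's trace through this code step by step.

Initialize: values = [9, 5, 3, 10, 6]
Initialize: running = 0
Entering loop: for n in range(len(values) - 3):
After iteration 1: n = 0, running = 1
After iteration 2: n = 1, running = 2
Loop ends.

Final answer: 2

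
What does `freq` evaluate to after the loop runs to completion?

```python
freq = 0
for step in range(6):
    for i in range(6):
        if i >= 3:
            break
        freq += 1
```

Let's trace through this code step by step.

Initialize: freq = 0
Entering loop: for step in range(6):
After iteration 1: step = 0, freq = 3
After iteration 2: step = 1, freq = 6
After iteration 3: step = 2, freq = 9
After iteration 4: step = 3, freq = 12
After iteration 5: step = 4, freq = 15
After iteration 6: step = 5, freq = 18
Loop ends.

Final answer: 18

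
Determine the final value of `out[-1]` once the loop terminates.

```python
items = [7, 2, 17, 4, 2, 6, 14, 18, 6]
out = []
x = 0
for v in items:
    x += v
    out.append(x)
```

Let's trace through this code step by step.

Initialize: items = [7, 2, 17, 4, 2, 6, 14, 18, 6]
Initialize: out = []
Initialize: x = 0
Entering loop: for v in items:
After iteration 1: v = 7, out = [7], x = 7
After iteration 2: v = 2, out = [7, 9], x = 9
After iteration 3: v = 17, out = [7, 9, 26], x = 26
After iteration 4: v = 4, out = [7, 9, 26, 30], x = 30
After iteration 5: v = 2, out = [7, 9, 26, 30, 32], x = 32
After iteration 6: v = 6, out = [7, 9, 26, 30, 32, 38], x = 38
After iteration 7: v = 14, out = [7, 9, 26, 30, 32, 38, 52], x = 52
After iteration 8: v = 18, out = [7, 9, 26, 30, 32, 38, 52, 70], x = 70
After iteration 9: v = 6, out = [7, 9, 26, 30, 32, 38, 52, 70, 76], x = 76
Loop ends.
out[-1] = 76

Final answer: 76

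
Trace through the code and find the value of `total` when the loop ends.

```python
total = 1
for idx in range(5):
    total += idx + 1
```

Let's trace through this code step by step.

Initialize: total = 1
Entering loop: for idx in range(5):
After iteration 1: idx = 0, total = 2
After iteration 2: idx = 1, total = 4
After iteration 3: idx = 2, total = 7
After iteration 4: idx = 3, total = 11
After iteration 5: idx = 4, total = 16
Loop ends.

Final answer: 16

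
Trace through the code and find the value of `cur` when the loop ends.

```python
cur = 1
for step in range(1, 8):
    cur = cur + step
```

Let's trace through this code step by step.

Initialize: cur = 1
Entering loop: for step in range(1, 8):
After iteration 1: step = 1, cur = 2
After iteration 2: step = 2, cur = 4
After iteration 3: step = 3, cur = 7
After iteration 4: step = 4, cur = 11
After iteration 5: step = 5, cur = 16
After iteration 6: step = 6, cur = 22
After iteration 7: step = 7, cur = 29
Loop ends.

Final answer: 29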